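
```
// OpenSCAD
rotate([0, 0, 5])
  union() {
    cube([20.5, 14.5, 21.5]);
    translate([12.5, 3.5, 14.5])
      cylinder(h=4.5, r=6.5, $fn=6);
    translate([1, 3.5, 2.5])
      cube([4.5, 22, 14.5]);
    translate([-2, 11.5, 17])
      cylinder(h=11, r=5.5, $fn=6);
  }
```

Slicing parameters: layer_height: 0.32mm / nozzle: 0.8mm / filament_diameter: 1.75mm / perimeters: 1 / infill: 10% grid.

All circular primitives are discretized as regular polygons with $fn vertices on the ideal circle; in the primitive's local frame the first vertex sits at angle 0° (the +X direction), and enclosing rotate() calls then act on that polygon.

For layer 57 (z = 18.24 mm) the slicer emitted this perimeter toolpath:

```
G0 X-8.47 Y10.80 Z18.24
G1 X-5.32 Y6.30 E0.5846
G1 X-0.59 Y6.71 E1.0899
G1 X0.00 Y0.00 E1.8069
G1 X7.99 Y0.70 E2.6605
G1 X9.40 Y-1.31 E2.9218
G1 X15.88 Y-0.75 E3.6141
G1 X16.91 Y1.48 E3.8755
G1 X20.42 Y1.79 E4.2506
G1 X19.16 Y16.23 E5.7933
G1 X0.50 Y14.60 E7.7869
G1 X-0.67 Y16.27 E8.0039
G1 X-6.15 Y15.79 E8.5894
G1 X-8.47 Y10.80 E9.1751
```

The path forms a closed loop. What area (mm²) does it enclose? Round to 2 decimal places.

Apply the shoelace formula to the sequence of (X, Y) vertices; enclosed area = 374.26 mm².

374.26 mm²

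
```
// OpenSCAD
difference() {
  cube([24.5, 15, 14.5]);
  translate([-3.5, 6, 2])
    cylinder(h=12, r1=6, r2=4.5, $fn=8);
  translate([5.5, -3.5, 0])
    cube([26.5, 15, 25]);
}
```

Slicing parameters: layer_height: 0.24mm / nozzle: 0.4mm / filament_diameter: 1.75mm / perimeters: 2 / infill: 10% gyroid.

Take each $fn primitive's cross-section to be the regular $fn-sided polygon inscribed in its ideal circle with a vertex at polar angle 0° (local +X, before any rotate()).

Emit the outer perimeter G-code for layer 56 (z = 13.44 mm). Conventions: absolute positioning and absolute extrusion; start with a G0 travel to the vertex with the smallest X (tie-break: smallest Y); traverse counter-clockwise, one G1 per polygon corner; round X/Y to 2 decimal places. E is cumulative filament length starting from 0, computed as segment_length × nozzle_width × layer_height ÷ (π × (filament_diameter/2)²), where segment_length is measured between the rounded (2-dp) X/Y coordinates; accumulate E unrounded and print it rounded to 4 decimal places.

G0 X0.00 Y0.00 Z13.44
G1 X5.50 Y0.00 E0.2195
G1 X5.50 Y11.50 E0.6785
G1 X24.50 Y11.50 E1.4368
G1 X24.50 Y15.00 E1.5765
G1 X0.00 Y15.00 E2.5544
G1 X0.00 Y8.58 E2.8106
G1 X1.07 Y6.00 E2.9221
G1 X0.00 Y3.42 E3.0336
G1 X0.00 Y0.00 E3.1701

At z = 13.44 mm: the cube (footprint 24.5×15) is included at this height; the cone at (-3.5, 6) (r1=6→r2=4.5) has section circumradius 4.570 here — a regular 8-gon; the cube at (5.5, -3.5) is present — its section is the full 26.5×15 rectangle; Subtracting the remaining from the first: starting from the 24.5×15 cube, the cone at (-3.5, 6) partially overlaps it — only the 2.76 mm² overlap (of its 59.07 mm²) is removed, clipping the outline; the 26.5×15 cube at (5.5, -3.5) partially overlaps it — only the 218.50 mm² overlap (of its 397.50 mm²) is removed, clipping the outline — 1 connected region. The outline is a single polygon with 9 vertices. Extrusion per mm of travel: 0.4 × 0.24 / (π × 0.875²) = 0.039912. Accumulating E over each segment gives final E = 3.1701.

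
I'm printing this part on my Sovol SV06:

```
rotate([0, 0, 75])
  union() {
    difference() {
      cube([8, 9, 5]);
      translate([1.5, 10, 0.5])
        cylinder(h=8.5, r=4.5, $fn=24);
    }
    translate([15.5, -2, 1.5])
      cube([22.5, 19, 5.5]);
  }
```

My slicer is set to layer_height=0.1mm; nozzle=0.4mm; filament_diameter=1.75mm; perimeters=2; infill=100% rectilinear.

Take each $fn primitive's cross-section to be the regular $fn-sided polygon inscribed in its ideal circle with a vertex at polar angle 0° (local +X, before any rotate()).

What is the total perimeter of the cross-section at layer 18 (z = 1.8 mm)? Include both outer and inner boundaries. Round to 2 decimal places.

At z = 1.8 mm: the cube (footprint 8×9) is included at this height (perimeter 34.00 mm); the r=4.5 cylinder at (1.5, 10) gives a regular 24-gon of circumradius 4.5 (constant along its height) (perimeter = 2·24·4.500·sin(180°/24) = 28.19 mm); Taking the first minus the rest: starting from the 8×9 cube, the r=4.5 cylinder at (1.5, 10) partially overlaps it — only the 16.38 mm² overlap (of its 62.89 mm²) is removed, clipping the outline — boundary = 32.50 mm; the cube at (15.5, -2) (footprint 22.5×19) is included at this height (perimeter 83.00 mm); Merging all regions: the 2 present regions are separate (no shared area or edge), so areas and boundary lengths simply add and each stays a separate island — boundary = 115.50 mm; (whole slice rotated 75° about Z — lengths, areas and connectivity unchanged). Overall, the cross-section has 2 separate islands. Total boundary length (outer) = 115.50 mm.

115.50 mm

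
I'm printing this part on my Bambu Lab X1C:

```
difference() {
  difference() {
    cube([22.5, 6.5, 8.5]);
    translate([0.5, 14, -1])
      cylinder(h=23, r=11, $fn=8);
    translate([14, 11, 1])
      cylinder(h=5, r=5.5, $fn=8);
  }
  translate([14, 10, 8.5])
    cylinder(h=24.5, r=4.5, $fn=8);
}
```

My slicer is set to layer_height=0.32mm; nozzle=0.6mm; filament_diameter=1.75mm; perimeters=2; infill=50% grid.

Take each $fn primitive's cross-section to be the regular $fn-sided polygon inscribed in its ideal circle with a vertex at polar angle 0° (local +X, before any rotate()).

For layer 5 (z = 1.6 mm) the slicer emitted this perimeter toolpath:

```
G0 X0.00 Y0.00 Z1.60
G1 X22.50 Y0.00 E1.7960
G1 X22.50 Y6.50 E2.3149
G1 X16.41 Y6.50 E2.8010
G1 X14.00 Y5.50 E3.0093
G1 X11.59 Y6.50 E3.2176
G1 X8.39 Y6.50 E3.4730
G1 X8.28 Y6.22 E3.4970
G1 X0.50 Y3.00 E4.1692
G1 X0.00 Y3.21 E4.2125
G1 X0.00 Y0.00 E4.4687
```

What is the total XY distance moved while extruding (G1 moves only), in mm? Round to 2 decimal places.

Sum the Euclidean lengths of each G1 segment: total = 55.98 mm.

55.98 mm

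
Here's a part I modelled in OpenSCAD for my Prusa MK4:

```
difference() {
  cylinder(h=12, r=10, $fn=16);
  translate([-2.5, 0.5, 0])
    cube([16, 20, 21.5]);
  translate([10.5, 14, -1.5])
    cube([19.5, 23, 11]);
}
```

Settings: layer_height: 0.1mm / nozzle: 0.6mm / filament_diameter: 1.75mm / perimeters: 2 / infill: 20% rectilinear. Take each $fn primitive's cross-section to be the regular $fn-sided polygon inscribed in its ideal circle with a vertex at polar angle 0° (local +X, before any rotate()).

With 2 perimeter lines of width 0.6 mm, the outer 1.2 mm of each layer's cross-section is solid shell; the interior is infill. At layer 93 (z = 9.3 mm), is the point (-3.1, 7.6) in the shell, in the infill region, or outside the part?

shell

At z = 9.3 mm: the r=10 cylinder contributes a regular 16-gon of circumradius 10; the cube at (-2.5, 0.5) is present — its section is the full 16×20 rectangle; the cube at (10.5, 14) (footprint 19.5×23) is included at this height; After the difference (first − rest): starting from the r=10 cylinder, the 16×20 cube at (-2.5, 0.5) partially overlaps it — only the 94.69 mm² overlap (of its 320.00 mm²) is removed, clipping the outline; the 19.5×23 cube at (10.5, 14) misses the remaining region (no effect) — 1 connected region. Overall, the cross-section is a single solid region. The nearest boundary edge runs (-2.50, 9.50)→(-2.50, 0.50); distance from the point to it = 0.60 mm. The point is inside the cross-section, 0.60 mm from the nearest boundary — within the 1.2 mm shell band (2 × 0.6).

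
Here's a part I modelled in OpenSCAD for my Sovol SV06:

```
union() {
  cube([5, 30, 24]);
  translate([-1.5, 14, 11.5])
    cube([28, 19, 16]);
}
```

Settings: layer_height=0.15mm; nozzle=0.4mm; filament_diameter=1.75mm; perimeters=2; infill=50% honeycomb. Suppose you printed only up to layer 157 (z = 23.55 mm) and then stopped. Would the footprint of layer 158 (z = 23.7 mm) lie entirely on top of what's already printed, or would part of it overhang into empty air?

Compare the two slices. At z = 23.55: the cube (footprint 5×30) is included at this height (area 150.00 mm²); the cube at (-1.5, 14) (footprint 28×19) is included at this height (area 532.00 mm²); Merging all regions: the regions partially overlap — summed areas 682.00 mm² minus the doubly-counted overlap 80.00 mm² gives 602.00 mm² — area = 602.00 mm². At z = 23.7: the 5×30 cube contributes its full rectangle (area 150.00 mm²); the 28×19 cube at (-1.5, 14) contributes its full rectangle (area 532.00 mm²); Taking the union: the regions partially overlap — summed areas 682.00 mm² minus the doubly-counted overlap 80.00 mm² gives 602.00 mm² — area = 602.00 mm². Checking containment: the cross-section at z = 23.7 is a subset of the cross-section at z = 23.55.

entirely on top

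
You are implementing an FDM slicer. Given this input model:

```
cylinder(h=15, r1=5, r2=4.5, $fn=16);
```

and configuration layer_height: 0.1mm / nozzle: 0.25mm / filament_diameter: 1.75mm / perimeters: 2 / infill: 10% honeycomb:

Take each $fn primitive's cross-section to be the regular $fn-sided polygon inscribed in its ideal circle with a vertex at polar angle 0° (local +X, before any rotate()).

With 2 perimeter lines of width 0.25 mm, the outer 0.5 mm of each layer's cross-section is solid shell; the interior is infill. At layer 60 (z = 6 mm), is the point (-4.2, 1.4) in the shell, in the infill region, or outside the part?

At z = 6 mm: the cone (r1=5→r2=4.5) has section circumradius 4.800 here — a regular 16-gon. Overall, the cross-section is a single solid region. The nearest boundary edge runs (-4.43, 1.84)→(-4.80, 0.00); distance from the point to it = 0.32 mm. The point is inside the cross-section, 0.32 mm from the nearest boundary — within the 0.5 mm shell band (2 × 0.25).

shell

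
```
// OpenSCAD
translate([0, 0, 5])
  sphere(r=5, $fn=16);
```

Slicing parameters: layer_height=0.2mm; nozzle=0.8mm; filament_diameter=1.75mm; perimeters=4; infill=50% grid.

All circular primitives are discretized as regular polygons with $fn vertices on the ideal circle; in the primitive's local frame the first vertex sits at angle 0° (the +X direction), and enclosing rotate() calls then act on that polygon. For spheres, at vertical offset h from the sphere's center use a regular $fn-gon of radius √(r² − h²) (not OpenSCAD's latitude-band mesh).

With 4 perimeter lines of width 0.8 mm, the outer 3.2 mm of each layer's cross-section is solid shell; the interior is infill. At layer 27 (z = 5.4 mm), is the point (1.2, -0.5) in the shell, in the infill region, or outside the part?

infill

At z = 5.4 mm: the r=5 sphere contributes a regular 16-gon of circumradius √(5²−0.4²) = 4.984. Overall, the cross-section is a single solid region. The nearest boundary edge runs (3.52, -3.52)→(4.60, -1.91); distance from the point to it = 3.61 mm. The point is inside the cross-section and 3.61 mm from the nearest boundary — more than the 3.2 mm shell width (4 × 0.8), so it's in the infill interior.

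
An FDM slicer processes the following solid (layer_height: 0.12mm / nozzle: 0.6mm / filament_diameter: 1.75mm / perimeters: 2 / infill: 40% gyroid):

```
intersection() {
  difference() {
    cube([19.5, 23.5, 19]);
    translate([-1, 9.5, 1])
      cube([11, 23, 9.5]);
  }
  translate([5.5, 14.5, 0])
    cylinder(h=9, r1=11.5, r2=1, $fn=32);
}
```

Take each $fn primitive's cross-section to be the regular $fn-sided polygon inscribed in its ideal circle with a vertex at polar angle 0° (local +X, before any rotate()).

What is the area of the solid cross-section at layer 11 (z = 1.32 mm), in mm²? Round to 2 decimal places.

113.39 mm²

At z = 1.32 mm: the cube (footprint 19.5×23.5) is included at this height (area 458.25 mm²); the cube at (-1, 9.5) (footprint 11×23) is included at this height (area 253.00 mm²); Taking the first minus the rest: starting from the 19.5×23.5 cube (458.25 mm²), the 11×23 cube at (-1, 9.5) partially overlaps it — only the 140.00 mm² overlap (of its 253.00 mm²) is removed, clipping the outline — area = 318.25 mm²; the cone at (5.5, 14.5) contributes a regular 32-gon of circumradius 9.960 (interpolated between r1=11.5 and r2=1 at t=0.147) (area = (32/2)·9.960²·sin(360°/32) = 309.65 mm²); After intersecting: the cone at (5.5, 14.5) partially overlaps that combined region; clipping to the common part keeps 113.39 mm² — area = 113.39 mm². Overall, the cross-section is a single solid region. Net area = 113.39 mm².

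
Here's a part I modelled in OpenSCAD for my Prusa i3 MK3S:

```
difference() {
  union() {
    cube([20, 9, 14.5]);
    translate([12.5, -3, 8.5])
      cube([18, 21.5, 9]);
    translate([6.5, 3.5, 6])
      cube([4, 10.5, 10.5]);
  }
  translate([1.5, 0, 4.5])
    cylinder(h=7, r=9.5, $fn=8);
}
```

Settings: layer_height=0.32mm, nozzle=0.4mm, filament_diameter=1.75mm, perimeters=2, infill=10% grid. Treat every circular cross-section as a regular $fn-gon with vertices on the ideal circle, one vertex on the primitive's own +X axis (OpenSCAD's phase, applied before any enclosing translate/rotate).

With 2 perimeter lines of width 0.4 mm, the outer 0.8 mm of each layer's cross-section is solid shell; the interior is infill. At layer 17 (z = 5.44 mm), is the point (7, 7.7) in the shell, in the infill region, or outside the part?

shell

At z = 5.44 mm: the 20×9 cube contributes its full rectangle; the cube at (12.5, -3) is absent (z outside [8.5, 17.5]); the cube at (6.5, 3.5) does not reach this height (z outside [6, 16.5]); Combining (union): only the 20×9 cube is present, so the union is just that shape — 1 connected region; the cylinder at (1.5, 0): section is a regular 8-gon, circumradius r=9.5; Taking the first minus the rest: starting from that combined region, the r=9.5 cylinder at (1.5, 0) partially overlaps it — only the 77.00 mm² overlap (of its 255.27 mm²) is removed, clipping the outline — 2 connected regions. Overall, the cross-section has 2 separate islands. The nearest boundary edge runs (8.22, 6.72)→(2.71, 9.00); distance from the point to it = 0.44 mm. (Shell/infill is judged within the island containing the point — the largest one.) The point is inside the cross-section, 0.44 mm from the nearest boundary — within the 0.8 mm shell band (2 × 0.4).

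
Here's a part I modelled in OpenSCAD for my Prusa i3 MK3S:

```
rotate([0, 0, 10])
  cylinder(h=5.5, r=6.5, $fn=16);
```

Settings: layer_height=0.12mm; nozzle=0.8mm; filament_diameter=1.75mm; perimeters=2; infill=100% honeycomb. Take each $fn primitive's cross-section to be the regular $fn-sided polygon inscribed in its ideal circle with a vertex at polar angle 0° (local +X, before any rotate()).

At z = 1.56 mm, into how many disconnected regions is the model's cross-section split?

1

At z = 1.56 mm: the cylinder: section is a regular 16-gon, circumradius r=6.5; (whole slice rotated 10° about Z — lengths, areas and connectivity unchanged). The result has 1 disconnected region.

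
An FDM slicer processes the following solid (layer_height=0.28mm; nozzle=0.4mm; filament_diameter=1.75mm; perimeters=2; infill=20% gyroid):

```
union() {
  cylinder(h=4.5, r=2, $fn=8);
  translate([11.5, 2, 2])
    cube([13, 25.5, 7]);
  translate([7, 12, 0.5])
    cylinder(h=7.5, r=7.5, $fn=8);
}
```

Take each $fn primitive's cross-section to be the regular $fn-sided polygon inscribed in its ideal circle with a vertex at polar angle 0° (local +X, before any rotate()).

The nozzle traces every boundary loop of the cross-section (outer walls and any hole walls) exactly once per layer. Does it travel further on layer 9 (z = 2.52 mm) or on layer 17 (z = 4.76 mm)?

layer 9 (z = 2.52 mm)

Layer 9 (z = 2.52): the r=2 cylinder gives a regular 8-gon of circumradius 2 (constant along its height) (perimeter = 2·8·2.000·sin(180°/8) = 12.25 mm); the 13×25.5 cube at (11.5, 2) contributes its full rectangle (perimeter 77.00 mm); the r=7.5 cylinder at (7, 12) gives a regular 8-gon of circumradius 7.5 (constant along its height) (perimeter = 2·8·7.500·sin(180°/8) = 45.92 mm); Combining (union): the regions partially overlap (shared area 20.44 mm²), so the edge portions inside another operand are dropped and the merged outline is re-measured after clipping — boundary = 110.68 mm. So its perimeter = 110.68 mm. Layer 17 (z = 4.76): the cylinder does not reach this height (z outside [0, 4.5]); the cube at (11.5, 2) (footprint 13×25.5) is included at this height (perimeter 77.00 mm); the r=7.5 cylinder at (7, 12) gives a regular 8-gon of circumradius 7.5 (constant along its height) (perimeter = 2·8·7.500·sin(180°/8) = 45.92 mm); Combining (union): the regions partially overlap (shared area 20.44 mm²), so the edge portions inside another operand are dropped and the merged outline is re-measured after clipping — boundary = 98.43 mm. So its perimeter = 98.43 mm. Layer 9 is larger (110.68 vs 98.43 mm).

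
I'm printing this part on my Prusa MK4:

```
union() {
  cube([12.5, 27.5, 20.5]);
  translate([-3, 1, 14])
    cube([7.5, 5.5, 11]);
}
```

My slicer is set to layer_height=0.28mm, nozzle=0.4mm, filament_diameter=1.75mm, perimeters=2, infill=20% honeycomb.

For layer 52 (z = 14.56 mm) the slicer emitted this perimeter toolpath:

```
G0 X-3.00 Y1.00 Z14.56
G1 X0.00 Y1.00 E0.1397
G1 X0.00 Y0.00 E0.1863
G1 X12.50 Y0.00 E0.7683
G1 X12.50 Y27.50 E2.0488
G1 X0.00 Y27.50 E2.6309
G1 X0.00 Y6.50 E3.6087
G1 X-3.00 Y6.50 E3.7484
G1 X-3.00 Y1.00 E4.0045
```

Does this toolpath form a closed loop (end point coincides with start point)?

Start point (G0): (-3.00, 1.00). End point (last G1): the path returns to the start — closed.

yes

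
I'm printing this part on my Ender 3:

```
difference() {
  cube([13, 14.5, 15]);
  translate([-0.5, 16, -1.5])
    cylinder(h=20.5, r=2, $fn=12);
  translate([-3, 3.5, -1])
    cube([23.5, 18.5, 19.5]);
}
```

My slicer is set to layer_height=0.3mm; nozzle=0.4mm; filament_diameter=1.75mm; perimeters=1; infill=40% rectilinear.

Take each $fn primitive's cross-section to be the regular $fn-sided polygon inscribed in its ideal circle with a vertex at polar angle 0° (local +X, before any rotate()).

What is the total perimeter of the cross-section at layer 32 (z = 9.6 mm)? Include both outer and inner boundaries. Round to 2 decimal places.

At z = 9.6 mm: the 13×14.5 cube contributes its full rectangle (perimeter 55.00 mm); the r=2 cylinder at (-0.5, 16) gives a regular 12-gon of circumradius 2 (constant along its height) (perimeter = 2·12·2.000·sin(180°/12) = 12.42 mm); the cube at (-3, 3.5) is present — its section is the full 23.5×18.5 rectangle (perimeter 84.00 mm); After the difference (first − rest): starting from the 13×14.5 cube, the r=2 cylinder at (-0.5, 16) partially overlaps it — only the 0.18 mm² overlap (of its 12.00 mm²) is removed, clipping the outline; the 23.5×18.5 cube at (-3, 3.5) partially overlaps it — only the 142.82 mm² overlap (of its 434.75 mm²) is removed, clipping the outline — boundary = 33.00 mm. Overall, the cross-section is a single solid region. Total boundary length (outer) = 33.00 mm.

33.00 mm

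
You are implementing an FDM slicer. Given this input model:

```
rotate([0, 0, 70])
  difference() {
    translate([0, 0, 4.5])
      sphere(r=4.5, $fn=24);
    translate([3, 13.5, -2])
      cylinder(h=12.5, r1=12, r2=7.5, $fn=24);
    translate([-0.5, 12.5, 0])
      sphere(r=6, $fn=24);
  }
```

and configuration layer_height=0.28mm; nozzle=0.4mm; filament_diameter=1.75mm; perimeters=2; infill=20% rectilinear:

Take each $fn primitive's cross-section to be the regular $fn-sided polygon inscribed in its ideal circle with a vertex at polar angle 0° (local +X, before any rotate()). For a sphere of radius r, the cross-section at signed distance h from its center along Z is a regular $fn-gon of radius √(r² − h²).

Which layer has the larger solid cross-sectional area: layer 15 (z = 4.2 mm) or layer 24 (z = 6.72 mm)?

Layer 15 (z = 4.2): the sphere: section is a regular 24-gon, circumradius = √(r²−h²) = √(4.5²−0.3²) = 4.490 (area = (24/2)·4.490²·sin(360°/24) = 62.61 mm²); the cone at (3, 13.5): at t=0.496 of its height the radius interpolates to r₁+(r₂−r₁)t = 9.768, giving a regular 24-gon of that circumradius (area = (24/2)·9.768²·sin(360°/24) = 296.34 mm²); the r=6 sphere at (-0.5, 12.5) slices to a regular 24-gon of circumradius 4.285 (√(r²−h²) with h=4.2 from center) (area = (24/2)·4.285²·sin(360°/24) = 57.02 mm²); Subtracting the remaining from the first: starting from the r=4.5 sphere (62.61 mm²), the cone at (3, 13.5) partially overlaps it — only the 0.67 mm² overlap (of its 296.34 mm²) is removed, clipping the outline; the r=6 sphere at (-0.5, 12.5) misses the remaining region (no effect) — area = 61.94 mm²; (rotated 70° about Z; rotation is an isometry so areas/perimeters/island counts are preserved). So its area = 61.94 mm². Layer 24 (z = 6.72): the r=4.5 sphere slices to a regular 24-gon of circumradius 3.914 (√(r²−h²) with h=2.22 from center) (area = (24/2)·3.914²·sin(360°/24) = 47.59 mm²); the cone at (3, 13.5): at t=0.698 of its height the radius interpolates to r₁+(r₂−r₁)t = 8.861, giving a regular 24-gon of that circumradius (area = (24/2)·8.861²·sin(360°/24) = 243.85 mm²); the sphere at (-0.5, 12.5) does not reach this height (|z−center|=6.720 > r=6); Subtracting the remaining from the first: starting from the r=4.5 sphere (47.59 mm²), the cone at (3, 13.5) misses the remaining region (no effect) — area = 47.59 mm²; (whole slice rotated 70° about Z — lengths, areas and connectivity unchanged). So its area = 47.59 mm². Layer 15 is larger (61.94 vs 47.59 mm²).

layer 15 (z = 4.2 mm)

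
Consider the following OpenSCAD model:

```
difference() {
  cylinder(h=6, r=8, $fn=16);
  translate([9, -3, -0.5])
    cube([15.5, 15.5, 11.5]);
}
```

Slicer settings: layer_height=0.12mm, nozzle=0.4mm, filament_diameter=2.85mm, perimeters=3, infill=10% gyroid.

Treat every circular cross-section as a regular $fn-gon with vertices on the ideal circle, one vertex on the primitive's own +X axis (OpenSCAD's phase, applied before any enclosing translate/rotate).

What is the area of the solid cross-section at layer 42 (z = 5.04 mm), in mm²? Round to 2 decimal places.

195.93 mm²

At z = 5.04 mm: the cylinder: section is a regular 16-gon, circumradius r=8 (area = (16/2)·8.000²·sin(360°/16) = 195.93 mm²); the cube at (9, -3) is present — its section is the full 15.5×15.5 rectangle (area 240.25 mm²); Subtracting the remaining from the first: starting from the r=8 cylinder (195.93 mm²), the 15.5×15.5 cube at (9, -3) misses the remaining region (no effect) — area = 195.93 mm². Overall, the cross-section is a single solid region. Net area = 195.93 mm².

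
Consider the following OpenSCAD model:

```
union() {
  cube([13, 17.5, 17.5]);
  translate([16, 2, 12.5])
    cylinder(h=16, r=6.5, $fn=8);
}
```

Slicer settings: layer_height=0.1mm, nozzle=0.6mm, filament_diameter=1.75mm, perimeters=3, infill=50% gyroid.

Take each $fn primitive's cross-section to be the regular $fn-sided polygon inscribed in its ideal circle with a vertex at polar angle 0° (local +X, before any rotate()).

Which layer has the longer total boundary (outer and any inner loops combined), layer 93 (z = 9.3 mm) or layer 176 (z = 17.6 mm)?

layer 93 (z = 9.3 mm)

Layer 93 (z = 9.3): the cube (footprint 13×17.5) is included at this height (perimeter 61.00 mm); the cylinder at (16, 2) is not intersected at this z (z outside [12.5, 28.5]); Combining (union): only the 13×17.5 cube is present, so the union is just that shape — boundary = 61.00 mm. So its perimeter = 61.00 mm. Layer 176 (z = 17.6): the cube does not reach this height (z outside [0, 17.5]); the r=6.5 cylinder at (16, 2) contributes a regular 8-gon of circumradius 6.5 (perimeter = 2·8·6.500·sin(180°/8) = 39.80 mm); Merging all regions: only the r=6.5 cylinder at (16, 2) is present, so the union is just that shape — boundary = 39.80 mm. So its perimeter = 39.80 mm. Layer 93 is larger (61.00 vs 39.80 mm).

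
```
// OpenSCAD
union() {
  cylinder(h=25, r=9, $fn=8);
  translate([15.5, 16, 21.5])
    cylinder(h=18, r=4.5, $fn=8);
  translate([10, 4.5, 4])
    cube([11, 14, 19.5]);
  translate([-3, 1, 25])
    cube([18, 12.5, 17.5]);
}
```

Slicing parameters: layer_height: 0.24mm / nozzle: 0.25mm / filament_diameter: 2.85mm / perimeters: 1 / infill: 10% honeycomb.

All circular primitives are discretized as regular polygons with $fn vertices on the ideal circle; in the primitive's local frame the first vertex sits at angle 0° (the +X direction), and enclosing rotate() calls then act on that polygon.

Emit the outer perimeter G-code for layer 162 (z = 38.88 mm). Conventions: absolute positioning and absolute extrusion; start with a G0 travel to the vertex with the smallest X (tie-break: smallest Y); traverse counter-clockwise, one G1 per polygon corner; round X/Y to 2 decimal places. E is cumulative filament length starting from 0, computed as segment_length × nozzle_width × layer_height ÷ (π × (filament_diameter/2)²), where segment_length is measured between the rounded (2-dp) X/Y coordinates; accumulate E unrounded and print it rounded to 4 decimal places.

At z = 38.88 mm: the cylinder is not intersected at this z (z outside [0, 25]); the cylinder at (15.5, 16): section is a regular 8-gon, circumradius r=4.5; the cube at (10, 4.5) does not reach this height (z outside [4, 23.5]); the cube at (-3, 1) (footprint 18×12.5) is included at this height; Combining (union): the regions partially overlap (shared area 3.42 mm²), so overlapping operands fuse into one piece — 1 connected region. The outline is a single polygon with 12 vertices. Extrusion per mm of travel: 0.25 × 0.24 / (π × 1.425²) = 0.009405. Accumulating E over each segment gives final E = 0.7539.

G0 X-3.00 Y1.00 Z38.88
G1 X15.00 Y1.00 E0.1693
G1 X15.00 Y11.71 E0.2700
G1 X15.50 Y11.50 E0.2751
G1 X18.68 Y12.82 E0.3075
G1 X20.00 Y16.00 E0.3399
G1 X18.68 Y19.18 E0.3723
G1 X15.50 Y20.50 E0.4047
G1 X12.32 Y19.18 E0.4370
G1 X11.00 Y16.00 E0.4694
G1 X12.04 Y13.50 E0.4949
G1 X-3.00 Y13.50 E0.6363
G1 X-3.00 Y1.00 E0.7539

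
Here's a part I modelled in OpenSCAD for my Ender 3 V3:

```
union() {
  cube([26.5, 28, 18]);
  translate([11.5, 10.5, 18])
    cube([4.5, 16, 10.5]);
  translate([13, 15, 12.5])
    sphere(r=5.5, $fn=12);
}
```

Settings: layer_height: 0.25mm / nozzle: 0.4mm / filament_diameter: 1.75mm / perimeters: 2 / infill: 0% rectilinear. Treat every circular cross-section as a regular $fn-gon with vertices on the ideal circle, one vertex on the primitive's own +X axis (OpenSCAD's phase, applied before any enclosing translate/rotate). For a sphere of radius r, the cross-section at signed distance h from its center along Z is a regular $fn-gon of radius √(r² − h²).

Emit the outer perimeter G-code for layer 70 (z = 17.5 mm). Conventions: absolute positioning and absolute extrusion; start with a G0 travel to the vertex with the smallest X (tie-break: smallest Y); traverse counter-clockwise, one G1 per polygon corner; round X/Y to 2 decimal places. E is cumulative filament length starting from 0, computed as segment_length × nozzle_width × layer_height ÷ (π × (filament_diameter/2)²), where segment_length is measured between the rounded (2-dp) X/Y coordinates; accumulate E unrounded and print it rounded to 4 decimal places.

At z = 17.5 mm: the 26.5×28 cube contributes its full rectangle; the cube at (11.5, 10.5) is absent (z outside [18, 28.5]); the r=5.5 sphere at (13, 15) contributes a regular 12-gon of circumradius √(5.5²−5²) = 2.291; Taking the union: the r=5.5 sphere at (13, 15) lies entirely inside the 26.5×28 cube, so the union is just the 26.5×28 cube — 1 connected region. The outline is a single polygon with 4 vertices. Extrusion per mm of travel: 0.4 × 0.25 / (π × 0.875²) = 0.041575. Accumulating E over each segment gives final E = 4.5317.

G0 X0.00 Y0.00 Z17.50
G1 X26.50 Y0.00 E1.1017
G1 X26.50 Y28.00 E2.2658
G1 X0.00 Y28.00 E3.3676
G1 X0.00 Y0.00 E4.5317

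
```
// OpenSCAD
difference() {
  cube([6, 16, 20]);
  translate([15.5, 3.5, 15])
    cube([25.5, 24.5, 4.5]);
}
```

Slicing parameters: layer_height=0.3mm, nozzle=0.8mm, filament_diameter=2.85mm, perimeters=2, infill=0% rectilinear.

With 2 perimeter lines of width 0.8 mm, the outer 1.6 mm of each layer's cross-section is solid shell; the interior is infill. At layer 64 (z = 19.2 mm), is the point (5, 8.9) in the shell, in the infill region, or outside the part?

shell

At z = 19.2 mm: the cube is present — its section is the full 6×16 rectangle; the cube at (15.5, 3.5) is present — its section is the full 25.5×24.5 rectangle; Subtracting the remaining from the first: starting from the 6×16 cube, the 25.5×24.5 cube at (15.5, 3.5) misses the remaining region (no effect) — 1 connected region. Overall, the cross-section is a single solid region. The nearest boundary edge runs (6.00, 16.00)→(6.00, 0.00); distance from the point to it = 1.00 mm. The point is inside the cross-section, 1.00 mm from the nearest boundary — within the 1.6 mm shell band (2 × 0.8).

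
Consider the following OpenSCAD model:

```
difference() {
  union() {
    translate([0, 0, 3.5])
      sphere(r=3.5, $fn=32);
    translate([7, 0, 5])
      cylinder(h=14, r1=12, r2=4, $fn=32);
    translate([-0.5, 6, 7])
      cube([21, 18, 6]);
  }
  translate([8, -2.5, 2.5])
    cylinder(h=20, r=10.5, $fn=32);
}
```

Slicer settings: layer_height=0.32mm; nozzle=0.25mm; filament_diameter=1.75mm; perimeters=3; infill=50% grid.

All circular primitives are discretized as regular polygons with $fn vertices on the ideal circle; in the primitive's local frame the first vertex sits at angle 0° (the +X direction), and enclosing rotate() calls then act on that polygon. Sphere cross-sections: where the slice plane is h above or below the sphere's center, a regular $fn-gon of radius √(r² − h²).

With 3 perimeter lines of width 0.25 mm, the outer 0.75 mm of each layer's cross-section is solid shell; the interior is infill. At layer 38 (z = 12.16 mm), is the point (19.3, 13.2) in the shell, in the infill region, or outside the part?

At z = 12.16 mm: the sphere is absent (|z−center|=8.660 > r=3.5); the cone at (7, 0): at t=0.511 of its height the radius interpolates to r₁+(r₂−r₁)t = 7.909, giving a regular 32-gon of that circumradius; the cube at (-0.5, 6) is present — its section is the full 21×18 rectangle; Taking the union: the regions partially overlap (shared area 13.18 mm²), so overlapping operands fuse into one piece — 1 connected region; the cylinder at (8, -2.5): section is a regular 32-gon, circumradius r=10.5; Taking the first minus the rest: starting from the result so far, the r=10.5 cylinder at (8, -2.5) partially overlaps it — only the 198.41 mm² overlap (of its 344.14 mm²) is removed, clipping the outline — 1 connected region. Overall, the cross-section is a single solid region. The nearest boundary edge runs (20.50, 24.00)→(20.50, 6.00); distance from the point to it = 1.20 mm. The point is inside the cross-section and 1.20 mm from the nearest boundary — more than the 0.75 mm shell width (3 × 0.25), so it's in the infill interior.

infill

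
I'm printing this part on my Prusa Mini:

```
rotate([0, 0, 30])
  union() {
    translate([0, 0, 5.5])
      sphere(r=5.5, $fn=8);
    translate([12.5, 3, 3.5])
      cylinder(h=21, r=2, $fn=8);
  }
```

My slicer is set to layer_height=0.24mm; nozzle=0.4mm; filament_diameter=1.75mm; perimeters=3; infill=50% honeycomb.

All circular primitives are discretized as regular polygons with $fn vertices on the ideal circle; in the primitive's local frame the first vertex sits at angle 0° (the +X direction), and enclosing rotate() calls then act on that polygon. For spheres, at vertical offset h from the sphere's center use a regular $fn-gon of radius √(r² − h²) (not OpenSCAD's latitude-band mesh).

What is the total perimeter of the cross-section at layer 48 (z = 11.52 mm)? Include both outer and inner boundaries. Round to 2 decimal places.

12.25 mm

At z = 11.52 mm: the sphere does not reach this height (|z−center|=6.020 > r=5.5); the r=2 cylinder at (12.5, 3) contributes a regular 8-gon of circumradius 2 (perimeter = 2·8·2.000·sin(180°/8) = 12.25 mm); Taking the union: only the r=2 cylinder at (12.5, 3) is present, so the union is just that shape — boundary = 12.25 mm; (rotated 30° about Z; rotation is an isometry so areas/perimeters/island counts are preserved). Overall, the cross-section is a single solid region. Total boundary length (outer) = 12.25 mm.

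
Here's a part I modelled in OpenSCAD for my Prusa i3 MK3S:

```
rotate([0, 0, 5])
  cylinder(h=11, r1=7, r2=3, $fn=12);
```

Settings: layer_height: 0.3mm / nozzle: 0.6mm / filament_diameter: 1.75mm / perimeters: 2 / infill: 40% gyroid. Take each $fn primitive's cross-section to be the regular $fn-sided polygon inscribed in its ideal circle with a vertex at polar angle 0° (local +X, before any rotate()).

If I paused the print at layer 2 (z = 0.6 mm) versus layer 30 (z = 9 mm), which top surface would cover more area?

Layer 2 (z = 0.6): the cone contributes a regular 12-gon of circumradius 6.782 (interpolated between r1=7 and r2=3 at t=0.055) (area = (12/2)·6.782²·sin(360°/12) = 137.98 mm²); (rotated 5° about Z; rotation is an isometry so areas/perimeters/island counts are preserved). So its area = 137.98 mm². Layer 30 (z = 9): the cone contributes a regular 12-gon of circumradius 3.727 (interpolated between r1=7 and r2=3 at t=0.818) (area = (12/2)·3.727²·sin(360°/12) = 41.68 mm²); (whole slice rotated 5° about Z — lengths, areas and connectivity unchanged). So its area = 41.68 mm². Layer 2 is larger (137.98 vs 41.68 mm²).

layer 2 (z = 0.6 mm)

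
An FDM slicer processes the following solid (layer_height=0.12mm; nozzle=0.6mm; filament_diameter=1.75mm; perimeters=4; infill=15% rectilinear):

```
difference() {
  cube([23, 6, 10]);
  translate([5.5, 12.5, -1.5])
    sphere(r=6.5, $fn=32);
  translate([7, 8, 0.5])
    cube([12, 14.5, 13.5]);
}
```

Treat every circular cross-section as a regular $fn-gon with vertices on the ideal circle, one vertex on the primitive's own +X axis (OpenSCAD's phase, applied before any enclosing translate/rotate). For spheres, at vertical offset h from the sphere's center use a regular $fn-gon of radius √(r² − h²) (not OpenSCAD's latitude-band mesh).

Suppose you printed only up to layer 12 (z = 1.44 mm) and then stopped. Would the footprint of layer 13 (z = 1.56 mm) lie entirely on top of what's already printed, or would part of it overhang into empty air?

entirely on top

Compare the two slices. At z = 1.44: the cube (footprint 23×6) is included at this height (area 138.00 mm²); the sphere at (5.5, 12.5): section is a regular 32-gon, circumradius = √(r²−h²) = √(6.5²−2.94²) = 5.797 (area = (32/2)·5.797²·sin(360°/32) = 104.90 mm²); the 12×14.5 cube at (7, 8) contributes its full rectangle (area 174.00 mm²); Subtracting the remaining from the first: starting from the 23×6 cube (138.00 mm²), the r=6.5 sphere at (5.5, 12.5) misses the remaining region (no effect); the 12×14.5 cube at (7, 8) misses the remaining region (no effect) — area = 138.00 mm². At z = 1.56: the 23×6 cube contributes its full rectangle (area 138.00 mm²); the sphere at (5.5, 12.5): section is a regular 32-gon, circumradius = √(r²−h²) = √(6.5²−3.06²) = 5.735 (area = (32/2)·5.735²·sin(360°/32) = 102.65 mm²); the cube at (7, 8) (footprint 12×14.5) is included at this height (area 174.00 mm²); Taking the first minus the rest: starting from the 23×6 cube (138.00 mm²), the r=6.5 sphere at (5.5, 12.5) misses the remaining region (no effect); the 12×14.5 cube at (7, 8) misses the remaining region (no effect) — area = 138.00 mm². Checking containment: the cross-section at z = 1.56 is a subset of the cross-section at z = 1.44.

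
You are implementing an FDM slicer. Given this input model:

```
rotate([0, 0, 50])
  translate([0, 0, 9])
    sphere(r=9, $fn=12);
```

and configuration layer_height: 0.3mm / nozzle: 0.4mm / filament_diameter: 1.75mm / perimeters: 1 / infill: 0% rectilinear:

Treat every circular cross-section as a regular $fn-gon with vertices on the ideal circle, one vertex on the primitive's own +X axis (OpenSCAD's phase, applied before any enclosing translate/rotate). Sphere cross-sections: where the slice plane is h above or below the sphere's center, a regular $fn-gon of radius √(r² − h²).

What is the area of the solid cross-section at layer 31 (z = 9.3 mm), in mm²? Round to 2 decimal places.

242.73 mm²

At z = 9.3 mm: the r=9 sphere slices to a regular 12-gon of circumradius 8.995 (√(r²−h²) with h=0.3 from center) (area = (12/2)·8.995²·sin(360°/12) = 242.73 mm²); (whole slice rotated 50° about Z — lengths, areas and connectivity unchanged). Overall, the cross-section is a single solid region. Net area = 242.73 mm².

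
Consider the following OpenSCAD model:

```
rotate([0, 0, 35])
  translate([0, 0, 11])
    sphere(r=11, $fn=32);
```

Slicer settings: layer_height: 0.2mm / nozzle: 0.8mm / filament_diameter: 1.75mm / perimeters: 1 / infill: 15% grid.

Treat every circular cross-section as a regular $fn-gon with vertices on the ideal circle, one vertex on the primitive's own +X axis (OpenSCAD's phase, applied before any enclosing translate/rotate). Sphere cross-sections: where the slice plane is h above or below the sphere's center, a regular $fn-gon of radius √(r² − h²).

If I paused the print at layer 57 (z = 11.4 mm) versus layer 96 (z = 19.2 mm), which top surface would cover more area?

layer 57 (z = 11.4 mm)

Layer 57 (z = 11.4): the sphere: section is a regular 32-gon, circumradius = √(r²−h²) = √(11²−0.4²) = 10.993 (area = (32/2)·10.993²·sin(360°/32) = 377.20 mm²); (whole slice rotated 35° about Z — lengths, areas and connectivity unchanged). So its area = 377.20 mm². Layer 96 (z = 19.2): the r=11 sphere contributes a regular 32-gon of circumradius √(11²−8.2²) = 7.332 (area = (32/2)·7.332²·sin(360°/32) = 167.81 mm²); (rotated 35° about Z; rotation is an isometry so areas/perimeters/island counts are preserved). So its area = 167.81 mm². Layer 57 is larger (377.20 vs 167.81 mm²).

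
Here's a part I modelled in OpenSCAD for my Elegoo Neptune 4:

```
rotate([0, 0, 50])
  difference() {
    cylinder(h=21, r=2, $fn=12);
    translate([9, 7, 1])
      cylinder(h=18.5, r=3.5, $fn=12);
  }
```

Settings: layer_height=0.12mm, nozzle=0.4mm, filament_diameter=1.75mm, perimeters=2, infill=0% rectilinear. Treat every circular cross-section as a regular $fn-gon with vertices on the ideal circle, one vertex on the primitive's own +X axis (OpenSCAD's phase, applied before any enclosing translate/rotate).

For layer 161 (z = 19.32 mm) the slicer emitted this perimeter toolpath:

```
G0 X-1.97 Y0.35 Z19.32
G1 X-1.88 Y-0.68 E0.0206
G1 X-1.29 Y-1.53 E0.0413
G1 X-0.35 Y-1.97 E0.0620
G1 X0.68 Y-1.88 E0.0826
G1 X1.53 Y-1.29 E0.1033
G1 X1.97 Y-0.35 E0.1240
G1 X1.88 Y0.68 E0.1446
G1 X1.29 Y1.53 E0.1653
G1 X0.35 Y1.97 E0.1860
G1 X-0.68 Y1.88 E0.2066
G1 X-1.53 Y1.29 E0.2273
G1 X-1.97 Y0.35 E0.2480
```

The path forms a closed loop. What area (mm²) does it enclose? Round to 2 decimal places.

12.01 mm²

Apply the shoelace formula to the sequence of (X, Y) vertices; enclosed area = 12.01 mm².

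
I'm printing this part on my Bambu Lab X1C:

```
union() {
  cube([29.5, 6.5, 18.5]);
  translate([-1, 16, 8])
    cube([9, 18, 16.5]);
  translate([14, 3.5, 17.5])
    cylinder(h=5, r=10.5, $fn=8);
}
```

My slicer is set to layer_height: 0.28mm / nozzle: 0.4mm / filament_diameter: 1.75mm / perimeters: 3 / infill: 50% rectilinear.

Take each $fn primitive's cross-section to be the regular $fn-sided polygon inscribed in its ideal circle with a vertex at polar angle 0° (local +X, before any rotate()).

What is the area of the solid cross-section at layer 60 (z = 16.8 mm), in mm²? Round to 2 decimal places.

353.75 mm²

At z = 16.8 mm: the 29.5×6.5 cube contributes its full rectangle (area 191.75 mm²); the cube at (-1, 16) is present — its section is the full 9×18 rectangle (area 162.00 mm²); the cylinder at (14, 3.5) does not reach this height (z outside [17.5, 22.5]); Combining (union): the 2 present regions are separate (no shared area or edge), so areas and boundary lengths simply add and each stays a separate island — area = 353.75 mm². Overall, the cross-section has 2 separate islands. Net area = 353.75 mm².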